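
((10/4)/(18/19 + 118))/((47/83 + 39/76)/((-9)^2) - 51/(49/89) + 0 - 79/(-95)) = -594615735/2596784685398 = -0.00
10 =10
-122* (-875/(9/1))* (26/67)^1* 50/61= 3772.80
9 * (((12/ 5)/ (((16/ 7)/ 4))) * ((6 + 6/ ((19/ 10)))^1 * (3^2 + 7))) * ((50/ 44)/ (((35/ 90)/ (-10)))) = -33825600/ 209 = -161844.98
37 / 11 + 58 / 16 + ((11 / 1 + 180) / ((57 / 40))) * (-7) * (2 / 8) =-1141505 / 5016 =-227.57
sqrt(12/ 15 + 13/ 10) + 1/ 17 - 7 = -118/ 17 + sqrt(210)/ 10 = -5.49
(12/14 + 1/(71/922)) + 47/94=14257/994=14.34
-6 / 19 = -0.32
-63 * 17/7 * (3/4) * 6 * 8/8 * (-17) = 23409/2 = 11704.50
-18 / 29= -0.62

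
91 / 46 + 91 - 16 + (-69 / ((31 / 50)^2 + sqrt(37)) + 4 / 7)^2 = 2768235334265656083005 / 13286149637435932446 - 199497535700000000*sqrt(37) / 41261334277751343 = 178.94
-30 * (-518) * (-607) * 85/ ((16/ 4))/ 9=-66815525/ 3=-22271841.67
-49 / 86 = -0.57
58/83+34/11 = 3460/913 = 3.79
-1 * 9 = -9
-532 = -532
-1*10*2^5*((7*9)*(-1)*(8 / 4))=40320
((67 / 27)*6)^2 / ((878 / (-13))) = -116714 / 35559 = -3.28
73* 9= 657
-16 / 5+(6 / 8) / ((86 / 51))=-4739 / 1720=-2.76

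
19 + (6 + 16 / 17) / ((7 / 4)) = 2733 / 119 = 22.97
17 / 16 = 1.06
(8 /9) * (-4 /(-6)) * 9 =16 /3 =5.33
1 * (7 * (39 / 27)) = 91 / 9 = 10.11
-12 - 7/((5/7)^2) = -643/25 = -25.72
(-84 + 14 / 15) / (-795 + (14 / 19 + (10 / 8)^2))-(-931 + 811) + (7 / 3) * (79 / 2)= 1534601633 / 7229430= 212.27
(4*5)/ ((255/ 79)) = 316/ 51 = 6.20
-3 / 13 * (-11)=33 / 13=2.54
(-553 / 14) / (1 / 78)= -3081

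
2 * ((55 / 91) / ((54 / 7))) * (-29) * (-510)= 271150 / 117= 2317.52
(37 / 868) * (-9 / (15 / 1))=-111 / 4340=-0.03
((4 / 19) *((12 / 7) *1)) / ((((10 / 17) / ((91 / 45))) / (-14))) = -24752 / 1425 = -17.37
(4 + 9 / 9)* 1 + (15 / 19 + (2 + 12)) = 19.79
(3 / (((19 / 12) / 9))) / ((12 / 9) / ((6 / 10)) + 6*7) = 1458 / 3781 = 0.39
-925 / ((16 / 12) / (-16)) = 11100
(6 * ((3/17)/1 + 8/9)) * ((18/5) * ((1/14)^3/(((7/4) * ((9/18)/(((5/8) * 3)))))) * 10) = 0.18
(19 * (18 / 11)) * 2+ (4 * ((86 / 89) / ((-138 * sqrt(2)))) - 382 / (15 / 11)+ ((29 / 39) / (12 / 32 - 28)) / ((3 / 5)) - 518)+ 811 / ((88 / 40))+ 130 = -337557983 / 1422135 - 86 * sqrt(2) / 6141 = -237.38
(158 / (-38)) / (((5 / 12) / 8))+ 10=-6634 / 95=-69.83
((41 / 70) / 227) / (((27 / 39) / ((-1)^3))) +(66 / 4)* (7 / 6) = 5504819 / 286020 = 19.25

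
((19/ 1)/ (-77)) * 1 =-0.25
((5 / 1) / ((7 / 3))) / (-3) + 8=7.29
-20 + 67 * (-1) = -87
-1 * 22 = -22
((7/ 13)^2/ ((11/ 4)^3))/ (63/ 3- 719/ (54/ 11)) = -0.00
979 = 979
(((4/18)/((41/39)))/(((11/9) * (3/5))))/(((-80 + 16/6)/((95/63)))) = -6175/1098636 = -0.01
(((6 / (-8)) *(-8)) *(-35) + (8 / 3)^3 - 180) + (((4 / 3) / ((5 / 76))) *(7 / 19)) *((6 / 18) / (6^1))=-16678 / 45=-370.62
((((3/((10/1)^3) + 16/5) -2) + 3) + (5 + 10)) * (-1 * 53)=-1017759/1000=-1017.76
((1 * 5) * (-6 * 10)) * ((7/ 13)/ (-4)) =525/ 13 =40.38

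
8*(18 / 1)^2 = 2592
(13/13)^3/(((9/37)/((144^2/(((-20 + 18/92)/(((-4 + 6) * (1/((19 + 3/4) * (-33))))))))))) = 10457088/791659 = 13.21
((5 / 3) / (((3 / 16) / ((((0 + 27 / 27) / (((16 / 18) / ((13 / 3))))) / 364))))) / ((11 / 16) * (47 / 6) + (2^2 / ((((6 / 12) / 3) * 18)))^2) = 0.02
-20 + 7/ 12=-233/ 12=-19.42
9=9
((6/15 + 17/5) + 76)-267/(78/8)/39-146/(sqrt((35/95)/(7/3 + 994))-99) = 73*sqrt(24339)/39757755 + 108274406648/1343812119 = 80.57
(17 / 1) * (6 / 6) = 17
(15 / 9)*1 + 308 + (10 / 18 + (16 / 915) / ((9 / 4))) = 2554744 / 8235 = 310.23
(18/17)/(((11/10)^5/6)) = 10800000/2737867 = 3.94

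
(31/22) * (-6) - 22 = -30.45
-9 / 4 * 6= -27 / 2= -13.50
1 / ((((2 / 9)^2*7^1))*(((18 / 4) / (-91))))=-117 / 2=-58.50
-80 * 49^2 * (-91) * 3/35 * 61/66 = 15231944/11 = 1384722.18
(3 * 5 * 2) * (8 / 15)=16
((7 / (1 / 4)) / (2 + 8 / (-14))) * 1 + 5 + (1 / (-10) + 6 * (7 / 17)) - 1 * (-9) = 1223 / 34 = 35.97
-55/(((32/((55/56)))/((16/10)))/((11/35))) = -1331/1568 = -0.85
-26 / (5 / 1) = -26 / 5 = -5.20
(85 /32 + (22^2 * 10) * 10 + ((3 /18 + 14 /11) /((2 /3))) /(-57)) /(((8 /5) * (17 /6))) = 255565825 /23936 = 10677.05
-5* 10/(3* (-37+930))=-50/2679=-0.02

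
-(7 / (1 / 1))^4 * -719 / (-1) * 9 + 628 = -15536243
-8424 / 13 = -648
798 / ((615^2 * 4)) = 133 / 252150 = 0.00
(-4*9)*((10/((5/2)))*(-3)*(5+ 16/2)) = 5616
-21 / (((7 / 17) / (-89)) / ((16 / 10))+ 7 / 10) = -60520 / 2009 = -30.12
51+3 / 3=52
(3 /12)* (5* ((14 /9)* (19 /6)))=665 /108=6.16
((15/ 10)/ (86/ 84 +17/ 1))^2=3969/ 573049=0.01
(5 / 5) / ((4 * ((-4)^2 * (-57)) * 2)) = -1 / 7296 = -0.00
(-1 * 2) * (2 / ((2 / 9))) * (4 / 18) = -4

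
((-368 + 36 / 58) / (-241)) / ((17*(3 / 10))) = 106540 / 356439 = 0.30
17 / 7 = 2.43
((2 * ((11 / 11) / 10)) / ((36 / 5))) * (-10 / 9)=-0.03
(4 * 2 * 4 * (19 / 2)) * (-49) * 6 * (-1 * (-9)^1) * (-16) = 12870144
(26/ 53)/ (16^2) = 13/ 6784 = 0.00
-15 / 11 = -1.36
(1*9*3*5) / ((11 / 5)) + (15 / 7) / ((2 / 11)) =11265 / 154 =73.15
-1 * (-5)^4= -625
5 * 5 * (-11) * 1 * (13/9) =-3575/9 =-397.22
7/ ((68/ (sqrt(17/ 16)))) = 7*sqrt(17)/ 272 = 0.11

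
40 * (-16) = -640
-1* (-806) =806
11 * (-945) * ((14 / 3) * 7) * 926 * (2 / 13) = -628883640 / 13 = -48375664.62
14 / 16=7 / 8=0.88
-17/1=-17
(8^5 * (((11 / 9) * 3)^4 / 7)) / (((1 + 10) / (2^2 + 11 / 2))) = 414334976 / 567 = 730749.52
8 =8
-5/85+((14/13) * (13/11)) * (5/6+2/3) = 346/187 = 1.85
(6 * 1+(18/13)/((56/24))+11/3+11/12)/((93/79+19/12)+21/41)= 7906399/2315131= 3.42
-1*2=-2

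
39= 39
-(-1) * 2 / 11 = 2 / 11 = 0.18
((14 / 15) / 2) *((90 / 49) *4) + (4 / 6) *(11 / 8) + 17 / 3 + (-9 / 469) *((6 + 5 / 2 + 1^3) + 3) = 54997 / 5628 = 9.77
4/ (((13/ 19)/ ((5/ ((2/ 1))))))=190/ 13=14.62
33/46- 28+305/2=2880/23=125.22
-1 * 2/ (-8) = 1/ 4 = 0.25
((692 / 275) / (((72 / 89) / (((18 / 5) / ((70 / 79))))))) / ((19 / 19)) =1216363 / 96250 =12.64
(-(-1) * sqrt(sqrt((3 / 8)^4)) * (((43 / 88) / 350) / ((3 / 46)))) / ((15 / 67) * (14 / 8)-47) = -66263 / 384722800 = -0.00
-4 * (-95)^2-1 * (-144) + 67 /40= -1438173 /40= -35954.32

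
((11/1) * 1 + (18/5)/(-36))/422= 109/4220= 0.03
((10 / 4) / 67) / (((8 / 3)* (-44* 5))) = -3 / 47168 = -0.00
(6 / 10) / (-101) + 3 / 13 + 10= 10.22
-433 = -433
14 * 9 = 126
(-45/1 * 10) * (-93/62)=675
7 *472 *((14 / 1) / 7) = 6608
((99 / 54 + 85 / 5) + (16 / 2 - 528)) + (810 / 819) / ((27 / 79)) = -272057 / 546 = -498.27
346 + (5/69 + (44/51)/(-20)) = 2029462/5865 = 346.03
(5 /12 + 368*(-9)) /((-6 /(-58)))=-1152431 /36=-32011.97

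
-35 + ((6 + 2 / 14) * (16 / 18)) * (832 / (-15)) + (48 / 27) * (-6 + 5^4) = 720637 / 945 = 762.58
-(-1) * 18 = 18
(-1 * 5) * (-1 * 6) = 30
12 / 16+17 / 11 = 101 / 44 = 2.30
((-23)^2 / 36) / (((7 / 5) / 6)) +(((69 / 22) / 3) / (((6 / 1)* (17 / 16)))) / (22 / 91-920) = 20699084531 / 328682046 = 62.98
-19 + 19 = 0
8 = 8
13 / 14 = 0.93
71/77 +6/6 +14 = 1226/77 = 15.92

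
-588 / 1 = -588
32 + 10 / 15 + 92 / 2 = 236 / 3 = 78.67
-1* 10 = -10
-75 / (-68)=75 / 68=1.10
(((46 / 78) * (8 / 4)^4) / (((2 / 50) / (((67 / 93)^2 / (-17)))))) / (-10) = 4129880 / 5734287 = 0.72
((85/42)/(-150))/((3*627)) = -17/2370060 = -0.00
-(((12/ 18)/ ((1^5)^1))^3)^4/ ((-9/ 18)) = 8192/ 531441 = 0.02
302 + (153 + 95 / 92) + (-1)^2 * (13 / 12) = 31541 / 69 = 457.12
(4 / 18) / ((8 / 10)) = 5 / 18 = 0.28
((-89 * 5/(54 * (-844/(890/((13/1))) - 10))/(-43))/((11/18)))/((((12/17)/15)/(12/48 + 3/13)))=-420803125/2932630272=-0.14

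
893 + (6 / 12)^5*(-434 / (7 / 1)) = 891.06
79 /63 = 1.25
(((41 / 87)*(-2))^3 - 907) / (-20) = 597813589 / 13170060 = 45.39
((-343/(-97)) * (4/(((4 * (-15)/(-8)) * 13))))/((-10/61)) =-0.88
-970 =-970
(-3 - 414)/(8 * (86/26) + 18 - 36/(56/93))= 75894/2789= 27.21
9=9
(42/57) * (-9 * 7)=-882/19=-46.42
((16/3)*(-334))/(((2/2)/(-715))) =3820960/3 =1273653.33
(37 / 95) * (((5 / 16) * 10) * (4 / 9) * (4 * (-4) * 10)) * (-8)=118400 / 171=692.40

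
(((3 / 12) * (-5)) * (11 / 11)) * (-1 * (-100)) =-125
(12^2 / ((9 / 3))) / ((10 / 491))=11784 / 5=2356.80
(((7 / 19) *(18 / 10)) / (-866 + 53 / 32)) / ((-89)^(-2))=-15968736 / 2627605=-6.08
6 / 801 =2 / 267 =0.01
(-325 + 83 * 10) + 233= 738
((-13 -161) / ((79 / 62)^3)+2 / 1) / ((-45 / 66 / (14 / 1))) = 1685.97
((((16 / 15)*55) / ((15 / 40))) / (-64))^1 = -22 / 9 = -2.44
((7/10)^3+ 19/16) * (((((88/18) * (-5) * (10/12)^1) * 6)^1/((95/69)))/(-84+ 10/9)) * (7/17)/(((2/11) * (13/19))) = 5.43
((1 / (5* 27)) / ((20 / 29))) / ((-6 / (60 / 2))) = -29 / 540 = -0.05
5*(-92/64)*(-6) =345/8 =43.12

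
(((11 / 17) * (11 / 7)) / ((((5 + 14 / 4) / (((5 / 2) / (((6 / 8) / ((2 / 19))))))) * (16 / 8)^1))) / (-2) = -1210 / 115311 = -0.01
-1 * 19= -19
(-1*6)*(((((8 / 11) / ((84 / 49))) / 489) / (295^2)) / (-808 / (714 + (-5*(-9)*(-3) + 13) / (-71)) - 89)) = 177856 / 267991061330025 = 0.00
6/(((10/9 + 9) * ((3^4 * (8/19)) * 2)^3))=6859/3668281344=0.00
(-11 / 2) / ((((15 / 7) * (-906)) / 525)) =1.49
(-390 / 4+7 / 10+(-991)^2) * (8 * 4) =157117472 / 5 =31423494.40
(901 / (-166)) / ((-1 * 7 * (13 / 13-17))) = -901 / 18592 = -0.05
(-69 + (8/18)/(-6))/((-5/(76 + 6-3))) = 29467/27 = 1091.37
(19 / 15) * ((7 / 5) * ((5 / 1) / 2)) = 133 / 30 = 4.43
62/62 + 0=1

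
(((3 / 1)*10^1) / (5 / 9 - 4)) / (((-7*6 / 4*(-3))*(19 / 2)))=-120 / 4123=-0.03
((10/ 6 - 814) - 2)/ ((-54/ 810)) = 12215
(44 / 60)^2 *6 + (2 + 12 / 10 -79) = -5443 / 75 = -72.57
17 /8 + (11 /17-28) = -3431 /136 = -25.23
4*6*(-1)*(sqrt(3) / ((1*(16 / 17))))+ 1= 1-51*sqrt(3) / 2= -43.17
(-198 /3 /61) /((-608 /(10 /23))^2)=-825 /1491085952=-0.00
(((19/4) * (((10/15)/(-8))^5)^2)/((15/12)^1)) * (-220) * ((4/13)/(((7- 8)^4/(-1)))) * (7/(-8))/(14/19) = -3971/804925734912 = -0.00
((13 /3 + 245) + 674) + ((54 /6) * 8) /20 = 13904 /15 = 926.93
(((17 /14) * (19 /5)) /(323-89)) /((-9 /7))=-323 /21060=-0.02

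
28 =28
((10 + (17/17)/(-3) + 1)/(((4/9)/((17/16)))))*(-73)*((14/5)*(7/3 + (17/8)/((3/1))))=-634151/40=-15853.78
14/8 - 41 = -39.25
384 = 384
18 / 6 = 3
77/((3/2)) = 154/3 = 51.33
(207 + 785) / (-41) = -992 / 41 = -24.20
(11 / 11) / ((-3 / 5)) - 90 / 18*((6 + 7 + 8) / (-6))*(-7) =-745 / 6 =-124.17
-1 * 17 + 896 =879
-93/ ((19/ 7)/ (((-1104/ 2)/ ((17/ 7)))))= 2515464/ 323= 7787.81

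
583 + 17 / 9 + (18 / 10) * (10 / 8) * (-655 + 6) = -31513 / 36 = -875.36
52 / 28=13 / 7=1.86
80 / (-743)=-80 / 743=-0.11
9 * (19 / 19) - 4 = 5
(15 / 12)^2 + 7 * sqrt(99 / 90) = 25 / 16 + 7 * sqrt(110) / 10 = 8.90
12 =12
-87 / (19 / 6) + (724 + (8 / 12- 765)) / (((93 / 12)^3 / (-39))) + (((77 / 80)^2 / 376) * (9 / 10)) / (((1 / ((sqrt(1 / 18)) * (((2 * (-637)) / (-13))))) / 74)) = -20.30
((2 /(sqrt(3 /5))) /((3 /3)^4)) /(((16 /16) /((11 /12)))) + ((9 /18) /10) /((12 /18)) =3 /40 + 11 *sqrt(15) /18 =2.44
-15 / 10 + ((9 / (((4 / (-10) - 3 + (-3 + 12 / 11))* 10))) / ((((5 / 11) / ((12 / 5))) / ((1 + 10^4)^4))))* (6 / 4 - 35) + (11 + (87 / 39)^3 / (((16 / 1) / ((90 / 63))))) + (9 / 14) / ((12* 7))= 1614622229722226741886377 / 5382650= 299967902375637788.43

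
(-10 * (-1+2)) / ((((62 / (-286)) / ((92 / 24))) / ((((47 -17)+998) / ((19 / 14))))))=236676440 / 1767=133942.52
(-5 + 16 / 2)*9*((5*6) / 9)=90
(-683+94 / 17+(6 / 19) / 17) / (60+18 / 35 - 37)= -7658595 / 265829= -28.81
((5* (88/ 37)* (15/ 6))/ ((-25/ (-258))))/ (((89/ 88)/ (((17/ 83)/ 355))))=16982592/ 97028245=0.18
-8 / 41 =-0.20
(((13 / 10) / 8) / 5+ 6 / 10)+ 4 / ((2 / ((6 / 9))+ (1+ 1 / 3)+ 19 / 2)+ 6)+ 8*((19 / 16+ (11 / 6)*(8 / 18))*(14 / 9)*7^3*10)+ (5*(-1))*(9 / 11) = 10874050770811 / 127234800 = 85464.44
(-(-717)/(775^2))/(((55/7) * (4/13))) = 65247/132137500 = 0.00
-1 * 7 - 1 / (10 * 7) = -491 / 70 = -7.01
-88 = -88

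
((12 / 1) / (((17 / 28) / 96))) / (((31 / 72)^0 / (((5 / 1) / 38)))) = 249.66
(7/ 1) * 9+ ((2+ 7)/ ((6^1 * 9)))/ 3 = 1135/ 18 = 63.06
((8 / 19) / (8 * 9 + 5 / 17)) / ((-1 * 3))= -136 / 70053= -0.00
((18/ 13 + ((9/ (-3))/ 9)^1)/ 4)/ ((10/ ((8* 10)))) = 82/ 39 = 2.10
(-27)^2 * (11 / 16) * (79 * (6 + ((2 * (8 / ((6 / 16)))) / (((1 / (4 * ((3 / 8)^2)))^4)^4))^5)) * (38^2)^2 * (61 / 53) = 1878415045788174113215449135461880879513081013855916646732220325819683165801196537795341370222805219 / 3294766441214836504279407393972688065665521999032428628043073846917181667708033612906496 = 570120850537.61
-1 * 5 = -5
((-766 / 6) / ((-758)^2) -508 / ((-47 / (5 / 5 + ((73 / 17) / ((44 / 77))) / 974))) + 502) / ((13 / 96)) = 2752016586564152 / 726603545629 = 3787.51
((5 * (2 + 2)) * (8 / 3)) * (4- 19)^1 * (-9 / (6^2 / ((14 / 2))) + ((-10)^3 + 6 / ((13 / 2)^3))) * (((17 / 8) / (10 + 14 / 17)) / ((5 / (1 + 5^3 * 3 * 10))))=47714990161465 / 404248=118033954.80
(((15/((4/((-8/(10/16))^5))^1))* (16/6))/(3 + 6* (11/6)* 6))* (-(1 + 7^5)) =36094905155584/43125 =836983307.96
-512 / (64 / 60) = -480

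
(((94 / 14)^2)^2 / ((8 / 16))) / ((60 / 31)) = 151270111 / 72030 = 2100.10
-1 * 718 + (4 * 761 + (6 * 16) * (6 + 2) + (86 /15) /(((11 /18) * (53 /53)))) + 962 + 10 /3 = 671338 /165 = 4068.72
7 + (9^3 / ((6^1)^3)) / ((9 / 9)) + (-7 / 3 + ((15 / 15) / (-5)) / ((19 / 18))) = 17903 / 2280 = 7.85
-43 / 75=-0.57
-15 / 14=-1.07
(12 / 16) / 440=3 / 1760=0.00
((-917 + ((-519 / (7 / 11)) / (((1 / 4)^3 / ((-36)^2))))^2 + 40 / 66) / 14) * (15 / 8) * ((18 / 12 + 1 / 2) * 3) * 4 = 110992909528228222785 / 7546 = 14708840382749565.70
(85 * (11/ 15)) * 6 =374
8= 8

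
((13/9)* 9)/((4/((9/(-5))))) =-117/20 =-5.85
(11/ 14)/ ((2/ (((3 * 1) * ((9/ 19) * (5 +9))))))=297/ 38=7.82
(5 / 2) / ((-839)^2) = 5 / 1407842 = 0.00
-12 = -12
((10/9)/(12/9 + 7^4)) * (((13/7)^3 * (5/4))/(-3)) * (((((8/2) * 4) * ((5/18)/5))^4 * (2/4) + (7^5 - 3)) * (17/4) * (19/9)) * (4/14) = -488993824556575/9196058784087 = -53.17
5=5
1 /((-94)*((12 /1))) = -1 /1128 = -0.00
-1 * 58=-58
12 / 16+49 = 199 / 4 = 49.75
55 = 55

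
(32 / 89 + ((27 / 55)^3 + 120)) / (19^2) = 93892673 / 281340125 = 0.33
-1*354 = -354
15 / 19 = 0.79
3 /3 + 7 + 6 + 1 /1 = 15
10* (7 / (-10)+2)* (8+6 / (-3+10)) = 806 / 7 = 115.14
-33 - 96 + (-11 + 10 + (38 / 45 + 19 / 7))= -39829 / 315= -126.44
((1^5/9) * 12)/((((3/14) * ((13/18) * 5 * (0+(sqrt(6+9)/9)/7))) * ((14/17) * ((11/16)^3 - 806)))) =-557056 * sqrt(15)/51072125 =-0.04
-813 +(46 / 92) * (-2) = -814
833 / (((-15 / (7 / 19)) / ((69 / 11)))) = -134113 / 1045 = -128.34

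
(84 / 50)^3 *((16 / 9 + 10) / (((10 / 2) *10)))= 436296 / 390625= 1.12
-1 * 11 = -11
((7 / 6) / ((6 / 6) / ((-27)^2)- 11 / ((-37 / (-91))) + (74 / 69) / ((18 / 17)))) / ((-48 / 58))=13992993 / 258472720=0.05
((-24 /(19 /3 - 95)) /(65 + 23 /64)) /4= 576 /556339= 0.00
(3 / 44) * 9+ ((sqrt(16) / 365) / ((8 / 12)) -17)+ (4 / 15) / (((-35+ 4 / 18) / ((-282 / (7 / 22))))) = -67377823 / 7037492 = -9.57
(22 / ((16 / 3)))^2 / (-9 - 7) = -1089 / 1024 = -1.06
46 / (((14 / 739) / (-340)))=-5778980 / 7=-825568.57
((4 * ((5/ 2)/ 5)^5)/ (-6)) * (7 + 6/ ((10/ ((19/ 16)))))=-617/ 3840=-0.16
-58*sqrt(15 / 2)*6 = -174*sqrt(30) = -953.04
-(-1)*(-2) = -2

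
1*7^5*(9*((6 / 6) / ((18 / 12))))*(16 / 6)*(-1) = -268912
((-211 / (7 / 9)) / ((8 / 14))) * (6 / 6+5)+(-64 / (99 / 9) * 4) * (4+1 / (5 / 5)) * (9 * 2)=-108747 / 22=-4943.05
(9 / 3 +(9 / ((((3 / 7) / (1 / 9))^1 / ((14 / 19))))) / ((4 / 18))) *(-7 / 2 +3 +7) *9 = 11934 / 19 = 628.11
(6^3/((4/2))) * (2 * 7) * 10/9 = 1680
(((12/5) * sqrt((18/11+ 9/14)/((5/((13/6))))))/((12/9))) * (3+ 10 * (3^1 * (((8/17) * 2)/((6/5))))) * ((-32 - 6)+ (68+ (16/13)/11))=2383371 * sqrt(385)/32725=1429.03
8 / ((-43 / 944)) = -7552 / 43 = -175.63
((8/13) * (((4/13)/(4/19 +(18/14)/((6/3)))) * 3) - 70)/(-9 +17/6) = 15959244/1419431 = 11.24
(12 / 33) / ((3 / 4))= 16 / 33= 0.48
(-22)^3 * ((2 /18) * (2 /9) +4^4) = -220818224 /81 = -2726150.91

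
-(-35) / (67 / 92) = 3220 / 67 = 48.06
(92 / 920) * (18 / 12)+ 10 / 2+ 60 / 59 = 7277 / 1180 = 6.17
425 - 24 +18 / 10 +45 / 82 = 165373 / 410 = 403.35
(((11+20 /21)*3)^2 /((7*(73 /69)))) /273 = 0.64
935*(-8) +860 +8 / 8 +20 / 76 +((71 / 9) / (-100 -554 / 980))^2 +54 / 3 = -24667160155581386 / 3737034779931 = -6600.73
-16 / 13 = -1.23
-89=-89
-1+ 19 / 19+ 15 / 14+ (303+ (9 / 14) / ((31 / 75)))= 66321 / 217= 305.63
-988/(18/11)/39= -418/27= -15.48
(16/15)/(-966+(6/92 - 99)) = -736/734805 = -0.00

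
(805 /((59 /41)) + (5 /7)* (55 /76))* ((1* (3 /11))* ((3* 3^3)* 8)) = 8541394110 /86317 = 98953.79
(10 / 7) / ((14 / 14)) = 10 / 7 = 1.43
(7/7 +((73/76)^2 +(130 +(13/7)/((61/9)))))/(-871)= -326043387/2148192592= -0.15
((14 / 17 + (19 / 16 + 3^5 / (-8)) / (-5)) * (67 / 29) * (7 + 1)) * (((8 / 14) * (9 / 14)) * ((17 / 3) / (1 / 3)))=5462577 / 7105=768.84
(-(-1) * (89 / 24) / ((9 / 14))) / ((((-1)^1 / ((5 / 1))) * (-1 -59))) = 623 / 1296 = 0.48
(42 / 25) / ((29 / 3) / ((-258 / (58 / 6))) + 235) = 0.01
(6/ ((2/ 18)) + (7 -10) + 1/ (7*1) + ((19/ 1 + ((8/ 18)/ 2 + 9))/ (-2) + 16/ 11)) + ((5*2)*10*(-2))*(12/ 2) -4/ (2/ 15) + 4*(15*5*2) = -409919/ 693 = -591.51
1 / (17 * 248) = 1 / 4216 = 0.00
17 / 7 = 2.43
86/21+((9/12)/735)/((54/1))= 216721/52920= 4.10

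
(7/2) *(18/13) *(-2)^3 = -504/13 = -38.77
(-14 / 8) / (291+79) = -7 / 1480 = -0.00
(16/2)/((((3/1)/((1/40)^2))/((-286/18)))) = -143/5400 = -0.03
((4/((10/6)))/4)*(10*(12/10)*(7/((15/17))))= 1428/25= 57.12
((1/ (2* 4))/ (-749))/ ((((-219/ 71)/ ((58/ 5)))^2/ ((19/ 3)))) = -80550139/ 5388418350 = -0.01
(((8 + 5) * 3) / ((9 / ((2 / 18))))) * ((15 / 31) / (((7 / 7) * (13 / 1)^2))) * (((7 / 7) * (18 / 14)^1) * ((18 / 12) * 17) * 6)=765 / 2821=0.27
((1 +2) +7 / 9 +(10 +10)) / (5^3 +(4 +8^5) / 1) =214 / 296073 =0.00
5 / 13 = 0.38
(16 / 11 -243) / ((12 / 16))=-10628 / 33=-322.06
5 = 5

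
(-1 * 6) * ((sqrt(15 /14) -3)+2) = 6 -3 * sqrt(210) /7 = -0.21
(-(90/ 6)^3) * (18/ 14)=-30375/ 7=-4339.29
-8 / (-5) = 8 / 5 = 1.60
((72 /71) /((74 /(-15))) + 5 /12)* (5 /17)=33275 /535908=0.06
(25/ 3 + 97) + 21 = 379/ 3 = 126.33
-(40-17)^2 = -529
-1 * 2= -2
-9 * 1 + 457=448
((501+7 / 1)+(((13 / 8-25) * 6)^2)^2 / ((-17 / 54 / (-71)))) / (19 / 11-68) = -122861927447215 / 93312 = -1316678749.22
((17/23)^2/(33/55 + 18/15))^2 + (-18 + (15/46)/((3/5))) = -787202131/45334242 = -17.36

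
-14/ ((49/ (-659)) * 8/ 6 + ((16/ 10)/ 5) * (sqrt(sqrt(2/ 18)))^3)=227997525 * sqrt(3)/ 2764751 + 1271458125/ 5529502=372.78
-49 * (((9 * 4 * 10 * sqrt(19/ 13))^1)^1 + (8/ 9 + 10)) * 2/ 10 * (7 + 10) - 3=-59976 * sqrt(247)/ 13 - 81769/ 45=-74324.54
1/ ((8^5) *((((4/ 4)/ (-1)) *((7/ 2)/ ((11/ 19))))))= -0.00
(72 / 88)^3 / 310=729 / 412610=0.00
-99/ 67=-1.48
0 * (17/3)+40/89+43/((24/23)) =88981/2136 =41.66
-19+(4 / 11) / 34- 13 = -5982 / 187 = -31.99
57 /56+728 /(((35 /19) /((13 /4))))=359917 /280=1285.42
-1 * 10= -10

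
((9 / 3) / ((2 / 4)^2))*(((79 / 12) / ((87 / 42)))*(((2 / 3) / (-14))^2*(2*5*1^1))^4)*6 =3160000 / 52231567689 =0.00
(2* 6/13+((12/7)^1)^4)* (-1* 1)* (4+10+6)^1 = -5967600/31213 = -191.19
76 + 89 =165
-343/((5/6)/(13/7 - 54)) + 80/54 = 579514/27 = 21463.48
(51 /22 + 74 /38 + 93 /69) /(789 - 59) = 53967 /7018220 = 0.01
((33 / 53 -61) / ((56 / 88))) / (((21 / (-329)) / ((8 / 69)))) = 13235200 / 76797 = 172.34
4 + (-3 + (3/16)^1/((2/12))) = 17/8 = 2.12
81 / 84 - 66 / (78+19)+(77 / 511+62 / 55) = 17031361 / 10904740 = 1.56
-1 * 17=-17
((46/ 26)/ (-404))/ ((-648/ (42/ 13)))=161/ 7373808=0.00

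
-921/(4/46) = -21183/2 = -10591.50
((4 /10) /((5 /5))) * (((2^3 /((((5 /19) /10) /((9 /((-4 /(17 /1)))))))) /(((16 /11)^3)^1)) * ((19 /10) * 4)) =-11486.74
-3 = -3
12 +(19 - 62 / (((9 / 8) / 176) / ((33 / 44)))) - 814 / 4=-44683 / 6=-7447.17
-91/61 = -1.49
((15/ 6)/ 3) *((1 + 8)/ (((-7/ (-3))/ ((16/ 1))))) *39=14040/ 7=2005.71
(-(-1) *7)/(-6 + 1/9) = -63/53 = -1.19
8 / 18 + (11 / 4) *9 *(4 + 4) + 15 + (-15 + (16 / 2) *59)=6034 / 9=670.44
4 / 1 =4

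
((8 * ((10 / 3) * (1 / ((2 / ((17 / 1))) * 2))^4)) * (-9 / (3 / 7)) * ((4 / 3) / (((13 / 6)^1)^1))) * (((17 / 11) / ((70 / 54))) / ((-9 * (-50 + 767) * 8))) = 1419857 / 546832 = 2.60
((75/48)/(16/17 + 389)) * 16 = 425/6629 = 0.06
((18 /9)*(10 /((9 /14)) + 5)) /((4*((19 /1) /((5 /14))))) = 925 /4788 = 0.19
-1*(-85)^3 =614125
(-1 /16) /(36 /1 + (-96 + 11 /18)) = 9 /8552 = 0.00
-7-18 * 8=-151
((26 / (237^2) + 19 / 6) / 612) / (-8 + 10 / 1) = 0.00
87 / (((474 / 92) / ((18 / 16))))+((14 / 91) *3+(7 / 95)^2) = 721614667 / 37074700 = 19.46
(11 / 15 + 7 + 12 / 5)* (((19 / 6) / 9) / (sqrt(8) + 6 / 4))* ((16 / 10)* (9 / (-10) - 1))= 219488 / 77625 - 877952* sqrt(2) / 232875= -2.50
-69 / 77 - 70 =-5459 / 77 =-70.90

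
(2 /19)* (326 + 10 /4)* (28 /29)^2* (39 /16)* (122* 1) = 9585.97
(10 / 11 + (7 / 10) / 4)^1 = 477 / 440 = 1.08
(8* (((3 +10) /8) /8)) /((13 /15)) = 15 /8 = 1.88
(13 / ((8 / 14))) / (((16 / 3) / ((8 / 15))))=91 / 40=2.28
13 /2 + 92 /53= 8.24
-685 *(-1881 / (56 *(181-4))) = 429495 / 3304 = 129.99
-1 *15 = -15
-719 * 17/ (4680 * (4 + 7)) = -0.24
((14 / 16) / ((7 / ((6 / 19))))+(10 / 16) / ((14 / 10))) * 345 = 178365 / 1064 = 167.64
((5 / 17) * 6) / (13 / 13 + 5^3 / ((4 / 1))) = 0.05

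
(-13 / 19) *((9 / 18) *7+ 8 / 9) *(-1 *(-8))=-4108 / 171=-24.02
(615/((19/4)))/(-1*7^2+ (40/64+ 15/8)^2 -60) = -3280/2603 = -1.26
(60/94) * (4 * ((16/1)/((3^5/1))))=640/3807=0.17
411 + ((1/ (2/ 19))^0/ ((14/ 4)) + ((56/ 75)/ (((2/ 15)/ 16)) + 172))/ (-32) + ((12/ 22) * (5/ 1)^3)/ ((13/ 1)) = 32677511/ 80080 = 408.06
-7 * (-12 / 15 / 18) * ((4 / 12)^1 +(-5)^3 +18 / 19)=-98728 / 2565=-38.49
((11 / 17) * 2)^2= 484 / 289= 1.67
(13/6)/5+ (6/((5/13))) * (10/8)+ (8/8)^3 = 314/15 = 20.93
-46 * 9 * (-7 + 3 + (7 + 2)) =-2070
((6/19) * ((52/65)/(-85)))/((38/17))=-12/9025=-0.00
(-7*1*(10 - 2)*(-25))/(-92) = -350/23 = -15.22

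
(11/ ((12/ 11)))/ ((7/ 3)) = 121/ 28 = 4.32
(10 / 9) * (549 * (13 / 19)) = 7930 / 19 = 417.37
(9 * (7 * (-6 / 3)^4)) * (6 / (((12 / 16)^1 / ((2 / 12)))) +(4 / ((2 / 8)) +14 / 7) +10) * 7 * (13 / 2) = 1345344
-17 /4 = -4.25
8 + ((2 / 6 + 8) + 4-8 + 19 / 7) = 316 / 21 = 15.05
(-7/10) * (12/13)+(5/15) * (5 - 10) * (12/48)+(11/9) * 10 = 11.16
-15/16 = -0.94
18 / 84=3 / 14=0.21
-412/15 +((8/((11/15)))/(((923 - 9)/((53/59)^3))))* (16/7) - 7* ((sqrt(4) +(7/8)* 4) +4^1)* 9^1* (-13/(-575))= -1021727026509533/24933431626950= -40.98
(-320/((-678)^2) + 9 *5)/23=5171365/2643183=1.96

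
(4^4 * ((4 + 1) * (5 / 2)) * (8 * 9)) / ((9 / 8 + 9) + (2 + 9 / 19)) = 7004160 / 383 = 18287.62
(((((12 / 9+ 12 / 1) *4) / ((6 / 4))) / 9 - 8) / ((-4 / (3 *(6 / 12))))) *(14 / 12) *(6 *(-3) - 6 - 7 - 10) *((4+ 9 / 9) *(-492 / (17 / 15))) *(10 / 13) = 241223500 / 1989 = 121278.78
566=566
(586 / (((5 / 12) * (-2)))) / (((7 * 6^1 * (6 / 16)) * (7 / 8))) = -37504 / 735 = -51.03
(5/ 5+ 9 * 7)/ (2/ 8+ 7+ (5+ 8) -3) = 256/ 69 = 3.71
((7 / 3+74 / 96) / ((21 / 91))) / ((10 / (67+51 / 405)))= 8776547 / 97200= 90.29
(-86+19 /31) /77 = -1.11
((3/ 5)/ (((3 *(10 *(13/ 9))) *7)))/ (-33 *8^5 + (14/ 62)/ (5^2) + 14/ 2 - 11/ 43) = -3999/ 2186157534106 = -0.00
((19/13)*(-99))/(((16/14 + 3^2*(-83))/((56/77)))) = 9576/67873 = 0.14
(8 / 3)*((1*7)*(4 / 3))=224 / 9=24.89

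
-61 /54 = -1.13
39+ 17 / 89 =3488 / 89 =39.19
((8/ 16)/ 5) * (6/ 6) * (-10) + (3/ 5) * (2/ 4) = -7/ 10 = -0.70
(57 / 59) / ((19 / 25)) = 75 / 59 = 1.27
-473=-473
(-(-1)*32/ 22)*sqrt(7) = 16*sqrt(7)/ 11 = 3.85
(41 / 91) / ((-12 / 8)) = -82 / 273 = -0.30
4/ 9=0.44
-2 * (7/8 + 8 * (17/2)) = -551/4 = -137.75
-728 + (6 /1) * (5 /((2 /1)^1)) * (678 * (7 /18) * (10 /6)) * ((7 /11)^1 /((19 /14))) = 1481494 /627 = 2362.83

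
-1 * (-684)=684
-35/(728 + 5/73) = -2555/53149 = -0.05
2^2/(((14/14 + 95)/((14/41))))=7/492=0.01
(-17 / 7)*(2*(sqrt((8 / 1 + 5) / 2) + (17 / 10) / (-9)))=289 / 315 - 17*sqrt(26) / 7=-11.47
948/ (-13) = -72.92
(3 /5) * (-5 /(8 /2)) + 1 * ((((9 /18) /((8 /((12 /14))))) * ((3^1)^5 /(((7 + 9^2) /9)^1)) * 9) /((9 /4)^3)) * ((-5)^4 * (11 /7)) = 1032.41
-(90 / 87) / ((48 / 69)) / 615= -23 / 9512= -0.00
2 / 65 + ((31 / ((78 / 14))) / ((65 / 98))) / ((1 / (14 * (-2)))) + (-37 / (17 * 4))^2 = -234.56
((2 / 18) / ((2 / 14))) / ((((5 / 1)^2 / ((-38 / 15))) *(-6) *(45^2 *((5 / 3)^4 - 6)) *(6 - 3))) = 133 / 105553125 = 0.00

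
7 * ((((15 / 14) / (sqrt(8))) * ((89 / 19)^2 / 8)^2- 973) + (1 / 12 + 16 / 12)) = -81613 / 12 + 941133615 * sqrt(2) / 66724352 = -6781.14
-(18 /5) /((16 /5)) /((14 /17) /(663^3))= -44589439791 /112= -398119998.13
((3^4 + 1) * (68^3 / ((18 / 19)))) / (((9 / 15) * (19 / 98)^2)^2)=53506813057.59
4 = 4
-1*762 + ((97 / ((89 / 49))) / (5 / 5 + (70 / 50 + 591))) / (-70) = -402432691 / 528126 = -762.00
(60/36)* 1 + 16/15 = 41/15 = 2.73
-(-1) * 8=8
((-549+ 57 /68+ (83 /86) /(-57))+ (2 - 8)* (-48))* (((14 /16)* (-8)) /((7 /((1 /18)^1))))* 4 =43363463 /750006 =57.82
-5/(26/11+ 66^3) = -55/3162482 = -0.00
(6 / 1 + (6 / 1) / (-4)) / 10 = 9 / 20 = 0.45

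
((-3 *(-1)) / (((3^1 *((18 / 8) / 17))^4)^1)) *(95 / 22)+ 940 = 2847315340 / 1948617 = 1461.20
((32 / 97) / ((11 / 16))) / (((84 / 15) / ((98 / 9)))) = 0.93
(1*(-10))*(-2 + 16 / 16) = 10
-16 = -16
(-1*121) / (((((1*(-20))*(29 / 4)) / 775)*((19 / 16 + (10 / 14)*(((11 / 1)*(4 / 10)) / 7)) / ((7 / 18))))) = 51463720 / 334863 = 153.69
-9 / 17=-0.53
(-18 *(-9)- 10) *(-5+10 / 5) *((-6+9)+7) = -4560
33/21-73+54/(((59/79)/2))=30224/413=73.18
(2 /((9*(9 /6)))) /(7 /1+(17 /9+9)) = 4 /483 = 0.01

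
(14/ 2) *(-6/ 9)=-14/ 3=-4.67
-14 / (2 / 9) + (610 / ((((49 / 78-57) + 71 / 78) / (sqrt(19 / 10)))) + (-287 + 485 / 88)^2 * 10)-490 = 3065870989 / 3872-793 * sqrt(190) / 721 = 791790.36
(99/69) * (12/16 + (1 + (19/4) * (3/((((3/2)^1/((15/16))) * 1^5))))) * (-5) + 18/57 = -1064619/13984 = -76.13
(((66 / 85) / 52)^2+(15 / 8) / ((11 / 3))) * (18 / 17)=494730747 / 913326700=0.54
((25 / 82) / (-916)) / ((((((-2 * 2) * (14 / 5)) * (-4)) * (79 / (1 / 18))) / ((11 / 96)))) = -1375 / 2296826413056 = -0.00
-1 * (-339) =339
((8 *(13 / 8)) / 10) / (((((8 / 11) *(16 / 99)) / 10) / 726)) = 80296.73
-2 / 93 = -0.02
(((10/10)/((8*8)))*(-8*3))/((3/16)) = -2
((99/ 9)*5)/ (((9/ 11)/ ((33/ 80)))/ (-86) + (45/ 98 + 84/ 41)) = 1149810970/ 51948471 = 22.13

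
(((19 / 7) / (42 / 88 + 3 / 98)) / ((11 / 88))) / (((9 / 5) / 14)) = 655424 / 1971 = 332.53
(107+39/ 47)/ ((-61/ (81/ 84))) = -4887/ 2867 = -1.70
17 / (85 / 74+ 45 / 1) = 1258 / 3415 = 0.37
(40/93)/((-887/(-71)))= 2840/82491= 0.03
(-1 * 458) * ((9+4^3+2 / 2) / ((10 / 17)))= -288082 / 5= -57616.40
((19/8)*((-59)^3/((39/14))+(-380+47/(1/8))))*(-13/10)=27316889/120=227640.74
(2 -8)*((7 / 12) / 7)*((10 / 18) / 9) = -5 / 162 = -0.03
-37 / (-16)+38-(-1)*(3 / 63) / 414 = 2803823 / 69552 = 40.31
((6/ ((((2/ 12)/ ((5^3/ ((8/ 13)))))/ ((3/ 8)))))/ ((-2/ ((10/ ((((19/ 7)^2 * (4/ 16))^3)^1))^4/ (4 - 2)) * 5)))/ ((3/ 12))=-17627876481978547949994246144000000/ 4898762930960846817716295277921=-3598.43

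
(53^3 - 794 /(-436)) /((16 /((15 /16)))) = 486833745 /55808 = 8723.37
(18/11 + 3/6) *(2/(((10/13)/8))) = 44.44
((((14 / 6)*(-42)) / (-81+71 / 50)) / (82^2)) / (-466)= -1225 / 3116933734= -0.00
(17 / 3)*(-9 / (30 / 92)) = -782 / 5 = -156.40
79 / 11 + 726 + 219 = 10474 / 11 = 952.18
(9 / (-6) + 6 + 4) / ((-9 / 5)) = -85 / 18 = -4.72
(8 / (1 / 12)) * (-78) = -7488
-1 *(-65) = 65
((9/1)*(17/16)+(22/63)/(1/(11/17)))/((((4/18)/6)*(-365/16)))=-100641/8687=-11.59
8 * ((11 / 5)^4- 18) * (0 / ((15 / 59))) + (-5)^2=25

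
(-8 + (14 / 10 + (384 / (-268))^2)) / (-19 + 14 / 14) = 34019 / 134670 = 0.25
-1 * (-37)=37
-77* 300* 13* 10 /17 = -3003000 /17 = -176647.06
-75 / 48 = -25 / 16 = -1.56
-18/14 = -9/7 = -1.29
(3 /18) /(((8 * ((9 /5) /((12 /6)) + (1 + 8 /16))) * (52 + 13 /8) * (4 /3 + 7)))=1 /51480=0.00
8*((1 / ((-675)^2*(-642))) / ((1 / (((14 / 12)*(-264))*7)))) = 8624 / 146255625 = 0.00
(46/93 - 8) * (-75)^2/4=-10554.44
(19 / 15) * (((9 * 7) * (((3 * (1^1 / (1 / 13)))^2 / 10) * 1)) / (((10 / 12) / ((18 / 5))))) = 32771466 / 625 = 52434.35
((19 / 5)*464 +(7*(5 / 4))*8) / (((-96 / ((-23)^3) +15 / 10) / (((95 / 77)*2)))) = 8475726872 / 2825361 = 2999.87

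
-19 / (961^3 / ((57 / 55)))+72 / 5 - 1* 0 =702902914269 / 48812702455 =14.40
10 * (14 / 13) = 140 / 13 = 10.77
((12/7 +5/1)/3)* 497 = 3337/3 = 1112.33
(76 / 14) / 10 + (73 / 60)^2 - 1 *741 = -18622217 / 25200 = -738.98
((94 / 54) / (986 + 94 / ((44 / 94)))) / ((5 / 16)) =8272 / 1762425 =0.00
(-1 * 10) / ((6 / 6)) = -10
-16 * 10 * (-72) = 11520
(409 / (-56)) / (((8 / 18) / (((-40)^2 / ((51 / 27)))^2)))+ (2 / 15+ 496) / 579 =-207162247744834 / 17569755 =-11790844.42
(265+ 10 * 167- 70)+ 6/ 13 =24251/ 13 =1865.46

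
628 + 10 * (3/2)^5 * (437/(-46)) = -2989/32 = -93.41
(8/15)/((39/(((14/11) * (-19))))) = -2128/6435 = -0.33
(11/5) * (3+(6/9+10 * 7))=2431/15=162.07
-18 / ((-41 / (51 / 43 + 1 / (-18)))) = 875 / 1763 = 0.50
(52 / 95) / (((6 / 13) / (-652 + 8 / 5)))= -366392 / 475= -771.35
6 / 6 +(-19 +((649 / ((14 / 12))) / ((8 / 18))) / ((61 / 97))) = 1684359 / 854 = 1972.32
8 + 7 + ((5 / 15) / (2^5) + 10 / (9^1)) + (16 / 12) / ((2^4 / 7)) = 4811 / 288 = 16.70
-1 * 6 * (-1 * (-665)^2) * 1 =2653350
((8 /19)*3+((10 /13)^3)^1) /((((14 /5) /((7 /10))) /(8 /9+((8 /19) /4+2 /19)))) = 3371216 /7138053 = 0.47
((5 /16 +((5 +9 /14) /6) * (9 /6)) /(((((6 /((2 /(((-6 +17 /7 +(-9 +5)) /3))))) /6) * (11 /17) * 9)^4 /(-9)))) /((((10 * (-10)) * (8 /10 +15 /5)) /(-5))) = -5529006679 /79018780107564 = -0.00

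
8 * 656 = 5248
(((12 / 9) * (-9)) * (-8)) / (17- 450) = -96 / 433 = -0.22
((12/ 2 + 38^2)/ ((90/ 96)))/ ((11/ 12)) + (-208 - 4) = 16228/ 11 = 1475.27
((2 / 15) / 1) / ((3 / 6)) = 4 / 15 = 0.27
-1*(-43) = 43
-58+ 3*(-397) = -1249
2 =2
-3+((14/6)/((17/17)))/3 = -2.22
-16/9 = -1.78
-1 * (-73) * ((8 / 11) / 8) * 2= 146 / 11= 13.27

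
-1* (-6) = 6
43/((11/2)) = 86/11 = 7.82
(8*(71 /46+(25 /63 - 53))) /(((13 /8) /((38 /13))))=-734.78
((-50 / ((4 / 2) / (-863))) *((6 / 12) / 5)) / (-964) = -4315 / 1928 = -2.24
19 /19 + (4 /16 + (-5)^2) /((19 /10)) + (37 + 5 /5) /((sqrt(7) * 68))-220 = -7817 /38 + 19 * sqrt(7) /238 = -205.50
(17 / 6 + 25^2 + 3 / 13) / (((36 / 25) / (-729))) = -33067575 / 104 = -317957.45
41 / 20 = 2.05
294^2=86436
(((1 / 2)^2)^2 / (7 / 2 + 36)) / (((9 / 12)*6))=1 / 2844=0.00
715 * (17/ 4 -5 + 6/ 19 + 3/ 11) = -115.46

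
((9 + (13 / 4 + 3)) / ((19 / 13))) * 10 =3965 / 38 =104.34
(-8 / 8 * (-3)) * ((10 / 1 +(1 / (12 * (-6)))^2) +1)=57025 / 1728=33.00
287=287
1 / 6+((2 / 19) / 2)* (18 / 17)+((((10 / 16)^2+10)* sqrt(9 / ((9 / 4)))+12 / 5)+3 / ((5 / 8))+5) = 5147893 / 155040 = 33.20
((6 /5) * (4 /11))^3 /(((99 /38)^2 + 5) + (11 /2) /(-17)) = 113117184 /15606806875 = 0.01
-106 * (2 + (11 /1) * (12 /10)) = -8056 /5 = -1611.20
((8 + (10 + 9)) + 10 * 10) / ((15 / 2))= 254 / 15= 16.93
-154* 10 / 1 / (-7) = 220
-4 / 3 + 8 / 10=-8 / 15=-0.53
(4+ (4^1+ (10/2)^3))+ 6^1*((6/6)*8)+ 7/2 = 369/2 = 184.50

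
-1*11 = -11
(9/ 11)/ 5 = 9/ 55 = 0.16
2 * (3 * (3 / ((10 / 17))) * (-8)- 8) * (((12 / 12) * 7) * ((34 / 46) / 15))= -155176 / 1725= -89.96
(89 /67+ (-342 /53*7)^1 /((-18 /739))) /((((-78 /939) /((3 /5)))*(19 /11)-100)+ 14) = -34033776117 /1581551482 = -21.52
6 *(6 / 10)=18 / 5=3.60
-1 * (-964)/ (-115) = -964/ 115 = -8.38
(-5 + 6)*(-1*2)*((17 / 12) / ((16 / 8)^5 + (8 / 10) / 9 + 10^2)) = -255 / 11888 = -0.02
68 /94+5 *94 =22124 /47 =470.72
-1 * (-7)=7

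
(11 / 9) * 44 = 484 / 9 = 53.78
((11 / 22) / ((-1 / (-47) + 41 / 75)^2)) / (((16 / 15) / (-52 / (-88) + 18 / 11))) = 186384375 / 57584384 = 3.24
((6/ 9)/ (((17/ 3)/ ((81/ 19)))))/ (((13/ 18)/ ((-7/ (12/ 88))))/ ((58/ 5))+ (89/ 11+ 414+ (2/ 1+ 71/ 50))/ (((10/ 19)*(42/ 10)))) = 217047600/ 83301873451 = 0.00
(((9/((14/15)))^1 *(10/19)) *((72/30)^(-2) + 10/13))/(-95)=-26475/525616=-0.05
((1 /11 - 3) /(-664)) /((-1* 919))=-4 /839047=-0.00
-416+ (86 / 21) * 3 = -2826 / 7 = -403.71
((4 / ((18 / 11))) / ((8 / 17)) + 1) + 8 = 511 / 36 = 14.19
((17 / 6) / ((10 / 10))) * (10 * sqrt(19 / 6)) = 85 * sqrt(114) / 18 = 50.42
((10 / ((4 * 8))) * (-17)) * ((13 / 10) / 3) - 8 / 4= -413 / 96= -4.30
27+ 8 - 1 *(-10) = 45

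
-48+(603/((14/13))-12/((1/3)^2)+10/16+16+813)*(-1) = -74455/56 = -1329.55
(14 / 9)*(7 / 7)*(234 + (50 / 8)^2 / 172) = 4512151 / 12384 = 364.35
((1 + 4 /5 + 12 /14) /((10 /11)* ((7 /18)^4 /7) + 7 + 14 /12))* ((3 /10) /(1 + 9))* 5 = 40271418 /825455225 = 0.05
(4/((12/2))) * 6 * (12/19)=48/19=2.53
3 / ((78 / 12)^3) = 24 / 2197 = 0.01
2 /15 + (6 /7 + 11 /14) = 373 /210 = 1.78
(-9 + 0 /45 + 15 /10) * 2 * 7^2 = -735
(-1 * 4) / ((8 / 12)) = -6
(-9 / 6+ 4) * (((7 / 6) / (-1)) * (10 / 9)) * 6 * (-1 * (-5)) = -875 / 9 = -97.22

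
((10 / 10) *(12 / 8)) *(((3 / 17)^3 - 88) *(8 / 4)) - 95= -358.98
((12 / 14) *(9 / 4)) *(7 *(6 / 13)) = 81 / 13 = 6.23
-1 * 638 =-638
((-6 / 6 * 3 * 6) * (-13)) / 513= 26 / 57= 0.46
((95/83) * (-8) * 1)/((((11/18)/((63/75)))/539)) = -2815344/415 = -6783.96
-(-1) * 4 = 4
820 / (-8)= -205 / 2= -102.50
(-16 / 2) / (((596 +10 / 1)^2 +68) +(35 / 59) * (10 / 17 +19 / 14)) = -0.00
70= 70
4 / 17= 0.24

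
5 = 5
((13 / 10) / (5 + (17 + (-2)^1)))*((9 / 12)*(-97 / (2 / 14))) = -26481 / 800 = -33.10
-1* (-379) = 379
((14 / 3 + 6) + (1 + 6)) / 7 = 2.52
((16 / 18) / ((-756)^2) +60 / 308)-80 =-564442819 / 7072758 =-79.81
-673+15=-658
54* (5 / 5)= 54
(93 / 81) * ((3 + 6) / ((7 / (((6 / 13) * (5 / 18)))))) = 155 / 819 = 0.19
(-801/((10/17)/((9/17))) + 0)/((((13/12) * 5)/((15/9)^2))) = -4806/13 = -369.69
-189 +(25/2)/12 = -4511/24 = -187.96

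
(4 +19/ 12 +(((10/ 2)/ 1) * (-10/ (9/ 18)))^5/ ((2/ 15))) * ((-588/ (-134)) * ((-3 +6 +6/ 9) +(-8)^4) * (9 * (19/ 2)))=-30915996297698475831/ 268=-115358195140665954.59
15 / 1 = 15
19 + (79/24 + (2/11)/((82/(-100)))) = 238885/10824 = 22.07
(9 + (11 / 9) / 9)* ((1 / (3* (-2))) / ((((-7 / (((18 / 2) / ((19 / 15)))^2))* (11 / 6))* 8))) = 0.75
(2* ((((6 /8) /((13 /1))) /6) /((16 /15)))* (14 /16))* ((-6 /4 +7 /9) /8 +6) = 29785 /319488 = 0.09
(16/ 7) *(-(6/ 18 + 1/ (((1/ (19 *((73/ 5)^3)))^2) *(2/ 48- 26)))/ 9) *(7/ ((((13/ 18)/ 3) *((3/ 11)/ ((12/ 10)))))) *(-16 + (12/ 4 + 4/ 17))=-85844250060130286912/ 1536640625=-55864883866.47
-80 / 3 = -26.67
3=3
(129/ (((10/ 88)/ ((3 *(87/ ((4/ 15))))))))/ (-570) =-370359/ 190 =-1949.26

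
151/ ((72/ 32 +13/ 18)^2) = 195696/ 11449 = 17.09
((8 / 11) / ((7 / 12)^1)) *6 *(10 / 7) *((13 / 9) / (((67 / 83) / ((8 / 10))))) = 15.30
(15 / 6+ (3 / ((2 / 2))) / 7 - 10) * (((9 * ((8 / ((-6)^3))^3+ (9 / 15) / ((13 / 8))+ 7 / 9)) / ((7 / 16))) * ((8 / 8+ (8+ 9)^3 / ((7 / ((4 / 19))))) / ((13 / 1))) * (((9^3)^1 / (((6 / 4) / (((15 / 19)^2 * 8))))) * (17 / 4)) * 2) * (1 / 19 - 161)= 47814508538759001600 / 7554317407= 6329428055.86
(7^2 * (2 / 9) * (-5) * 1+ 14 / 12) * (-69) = 22057 / 6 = 3676.17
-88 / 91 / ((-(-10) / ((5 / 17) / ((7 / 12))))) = -0.05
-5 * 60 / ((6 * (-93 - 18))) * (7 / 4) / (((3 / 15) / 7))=6125 / 222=27.59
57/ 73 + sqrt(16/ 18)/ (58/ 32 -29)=57/ 73 -32 * sqrt(2)/ 1305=0.75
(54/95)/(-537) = -18/17005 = -0.00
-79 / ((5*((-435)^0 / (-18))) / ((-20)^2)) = 113760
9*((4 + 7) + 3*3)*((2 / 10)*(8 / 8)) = 36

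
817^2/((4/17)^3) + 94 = 3279379473/64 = 51240304.27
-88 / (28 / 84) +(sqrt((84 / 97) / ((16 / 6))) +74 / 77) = -20254 / 77 +3 * sqrt(1358) / 194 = -262.47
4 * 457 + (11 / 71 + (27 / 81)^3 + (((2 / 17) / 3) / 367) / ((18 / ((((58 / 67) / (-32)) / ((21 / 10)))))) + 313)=288254959538065 / 134623594728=2141.19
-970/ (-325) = 194/ 65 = 2.98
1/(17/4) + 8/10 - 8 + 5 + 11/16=-1737/1360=-1.28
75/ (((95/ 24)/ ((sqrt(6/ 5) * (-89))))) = -6408 * sqrt(30)/ 19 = -1847.27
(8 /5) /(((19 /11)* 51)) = 88 /4845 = 0.02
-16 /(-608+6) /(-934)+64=8996284 /140567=64.00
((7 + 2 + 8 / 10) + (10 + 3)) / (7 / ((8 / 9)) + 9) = 304 / 225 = 1.35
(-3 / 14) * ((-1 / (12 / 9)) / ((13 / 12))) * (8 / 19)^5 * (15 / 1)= 6635520 / 225325009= 0.03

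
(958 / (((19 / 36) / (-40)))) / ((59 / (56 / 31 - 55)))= 2274828480 / 34751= 65460.81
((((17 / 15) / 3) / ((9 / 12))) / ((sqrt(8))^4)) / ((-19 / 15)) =-17 / 2736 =-0.01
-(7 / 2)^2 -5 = -69 / 4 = -17.25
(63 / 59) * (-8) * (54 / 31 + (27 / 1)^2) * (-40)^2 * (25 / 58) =-228342240000 / 53041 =-4305013.86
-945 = -945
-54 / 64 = -27 / 32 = -0.84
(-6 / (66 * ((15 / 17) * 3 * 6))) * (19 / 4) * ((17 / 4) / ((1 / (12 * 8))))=-5491 / 495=-11.09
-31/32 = -0.97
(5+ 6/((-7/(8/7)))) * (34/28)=3349/686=4.88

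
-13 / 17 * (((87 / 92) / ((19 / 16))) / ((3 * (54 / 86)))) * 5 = -1.62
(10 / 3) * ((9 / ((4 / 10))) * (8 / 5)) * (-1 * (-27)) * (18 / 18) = 3240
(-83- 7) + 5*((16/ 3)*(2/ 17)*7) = -3470/ 51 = -68.04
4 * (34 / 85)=8 / 5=1.60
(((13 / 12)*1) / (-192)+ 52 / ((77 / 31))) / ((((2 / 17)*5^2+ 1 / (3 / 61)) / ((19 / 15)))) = 1199314181 / 1052916480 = 1.14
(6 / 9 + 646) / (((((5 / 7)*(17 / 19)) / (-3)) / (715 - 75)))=-33026560 / 17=-1942738.82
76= 76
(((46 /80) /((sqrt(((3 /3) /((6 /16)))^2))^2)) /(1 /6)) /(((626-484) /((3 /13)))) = 1863 /2362880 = 0.00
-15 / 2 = -7.50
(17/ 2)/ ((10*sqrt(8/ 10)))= 17*sqrt(5)/ 40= 0.95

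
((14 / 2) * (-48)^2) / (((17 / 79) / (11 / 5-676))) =-4292483328 / 85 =-50499803.86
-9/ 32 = -0.28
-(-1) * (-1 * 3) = -3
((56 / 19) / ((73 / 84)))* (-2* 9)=-84672 / 1387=-61.05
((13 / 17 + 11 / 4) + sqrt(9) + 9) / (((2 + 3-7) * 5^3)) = -211 / 3400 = -0.06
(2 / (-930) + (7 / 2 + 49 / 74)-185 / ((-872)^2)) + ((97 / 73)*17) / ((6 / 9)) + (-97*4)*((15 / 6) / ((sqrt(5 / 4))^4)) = -556541763656917 / 955015690560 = -582.76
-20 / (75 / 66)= -88 / 5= -17.60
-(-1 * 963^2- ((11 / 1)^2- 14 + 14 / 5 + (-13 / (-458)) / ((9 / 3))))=6371779421 / 6870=927478.81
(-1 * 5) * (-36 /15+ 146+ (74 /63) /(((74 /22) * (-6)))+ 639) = -3912.71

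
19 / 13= 1.46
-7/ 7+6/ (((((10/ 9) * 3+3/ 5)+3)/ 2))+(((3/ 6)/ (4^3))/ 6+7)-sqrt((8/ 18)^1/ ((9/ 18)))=6.79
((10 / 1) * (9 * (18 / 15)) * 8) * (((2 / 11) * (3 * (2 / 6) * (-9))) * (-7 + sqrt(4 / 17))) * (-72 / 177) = -2612736 / 649 + 746496 * sqrt(17) / 11033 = -3746.82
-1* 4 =-4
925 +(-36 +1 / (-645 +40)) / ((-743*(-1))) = 415779594 / 449515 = 924.95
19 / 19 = 1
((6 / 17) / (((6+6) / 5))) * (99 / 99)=5 / 34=0.15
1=1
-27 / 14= -1.93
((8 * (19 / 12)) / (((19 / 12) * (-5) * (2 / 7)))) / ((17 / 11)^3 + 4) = -37268 / 51185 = -0.73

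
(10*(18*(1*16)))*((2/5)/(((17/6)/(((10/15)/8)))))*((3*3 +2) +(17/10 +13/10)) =8064/17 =474.35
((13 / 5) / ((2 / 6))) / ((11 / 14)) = 546 / 55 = 9.93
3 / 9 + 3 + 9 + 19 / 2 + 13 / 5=733 / 30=24.43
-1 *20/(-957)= 20/957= 0.02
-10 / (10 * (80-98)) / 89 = 1 / 1602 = 0.00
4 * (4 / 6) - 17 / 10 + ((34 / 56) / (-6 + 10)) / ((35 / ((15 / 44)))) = 500957 / 517440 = 0.97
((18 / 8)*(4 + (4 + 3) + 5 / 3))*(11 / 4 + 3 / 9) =703 / 8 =87.88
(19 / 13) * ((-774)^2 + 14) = 11382710 / 13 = 875593.08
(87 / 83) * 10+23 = 2779 / 83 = 33.48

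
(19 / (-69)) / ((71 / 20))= -380 / 4899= -0.08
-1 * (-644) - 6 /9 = 1930 /3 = 643.33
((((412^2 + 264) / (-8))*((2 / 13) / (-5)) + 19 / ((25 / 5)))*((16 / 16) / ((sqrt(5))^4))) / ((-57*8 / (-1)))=42749 / 741000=0.06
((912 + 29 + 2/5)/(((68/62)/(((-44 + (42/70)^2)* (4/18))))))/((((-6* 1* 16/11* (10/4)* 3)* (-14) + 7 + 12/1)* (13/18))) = -3502299834/284233625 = -12.32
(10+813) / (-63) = -823 / 63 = -13.06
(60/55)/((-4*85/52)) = -156/935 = -0.17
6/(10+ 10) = 3/10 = 0.30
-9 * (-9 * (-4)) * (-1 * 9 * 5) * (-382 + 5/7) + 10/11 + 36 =-428051378/77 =-5559108.81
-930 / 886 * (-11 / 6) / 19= 1705 / 16834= 0.10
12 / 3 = 4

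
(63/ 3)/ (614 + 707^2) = 7/ 166821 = 0.00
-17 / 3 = -5.67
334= 334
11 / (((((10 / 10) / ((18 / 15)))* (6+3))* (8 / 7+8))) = 77 / 480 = 0.16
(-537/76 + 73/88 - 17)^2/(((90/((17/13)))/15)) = 117.68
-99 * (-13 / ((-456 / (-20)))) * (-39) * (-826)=34549515 / 19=1818395.53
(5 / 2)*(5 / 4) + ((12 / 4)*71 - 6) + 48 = 2065 / 8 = 258.12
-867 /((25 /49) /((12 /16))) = -127449 /100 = -1274.49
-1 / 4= -0.25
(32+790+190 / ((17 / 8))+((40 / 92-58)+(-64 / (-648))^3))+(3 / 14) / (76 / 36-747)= 853.85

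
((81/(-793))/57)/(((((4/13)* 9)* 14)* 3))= -1/64904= -0.00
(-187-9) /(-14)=14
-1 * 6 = -6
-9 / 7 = -1.29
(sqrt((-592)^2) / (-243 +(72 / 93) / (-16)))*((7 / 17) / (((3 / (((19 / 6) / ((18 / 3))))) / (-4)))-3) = 55423040 / 6916671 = 8.01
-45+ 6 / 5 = -219 / 5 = -43.80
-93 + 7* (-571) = -4090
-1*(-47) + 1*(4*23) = 139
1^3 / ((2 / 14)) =7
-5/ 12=-0.42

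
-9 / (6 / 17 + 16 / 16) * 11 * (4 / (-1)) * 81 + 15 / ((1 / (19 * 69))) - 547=985006 / 23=42826.35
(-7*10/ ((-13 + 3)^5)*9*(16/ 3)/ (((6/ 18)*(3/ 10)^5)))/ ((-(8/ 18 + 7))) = -1120/ 201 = -5.57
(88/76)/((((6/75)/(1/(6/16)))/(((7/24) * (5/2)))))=9625/342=28.14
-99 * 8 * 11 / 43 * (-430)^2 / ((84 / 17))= -53070600 / 7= -7581514.29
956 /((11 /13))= 12428 /11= 1129.82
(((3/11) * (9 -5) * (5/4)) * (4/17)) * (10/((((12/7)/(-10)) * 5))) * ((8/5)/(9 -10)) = 1120/187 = 5.99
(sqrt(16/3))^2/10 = 8/15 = 0.53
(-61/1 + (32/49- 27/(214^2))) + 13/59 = -7960613553/132396236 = -60.13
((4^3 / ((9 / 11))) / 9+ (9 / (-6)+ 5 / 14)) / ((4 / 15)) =5350 / 189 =28.31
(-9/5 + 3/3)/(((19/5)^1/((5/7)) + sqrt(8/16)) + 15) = -0.04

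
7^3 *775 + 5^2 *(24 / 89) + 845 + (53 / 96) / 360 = 820254993517 / 3075840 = 266676.74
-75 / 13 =-5.77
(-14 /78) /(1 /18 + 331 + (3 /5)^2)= -1050 /1938781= -0.00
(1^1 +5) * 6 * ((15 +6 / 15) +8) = 4212 / 5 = 842.40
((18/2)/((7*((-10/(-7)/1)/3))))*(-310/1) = -837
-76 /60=-19 /15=-1.27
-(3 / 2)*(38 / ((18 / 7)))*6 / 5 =-133 / 5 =-26.60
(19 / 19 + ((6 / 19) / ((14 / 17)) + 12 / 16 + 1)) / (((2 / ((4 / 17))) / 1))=1667 / 4522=0.37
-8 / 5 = -1.60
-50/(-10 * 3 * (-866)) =-0.00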